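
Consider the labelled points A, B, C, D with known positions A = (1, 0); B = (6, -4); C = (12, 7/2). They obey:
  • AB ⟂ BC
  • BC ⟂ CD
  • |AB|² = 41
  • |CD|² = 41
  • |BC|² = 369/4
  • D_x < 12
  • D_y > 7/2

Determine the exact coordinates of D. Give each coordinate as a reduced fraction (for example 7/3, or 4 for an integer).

1. D_x = 7  [[BC ⟂ CD ⇒ 6x+15/2y-393/4=0] ∩ [|D−(12, 7/2)|²=41]]
2. D_y = 15/2  [[BC ⟂ CD ⇒ 6x+15/2y-393/4=0] ∩ [|D−(12, 7/2)|²=41]]
   so D = (7, 15/2)

D = (7, 15/2)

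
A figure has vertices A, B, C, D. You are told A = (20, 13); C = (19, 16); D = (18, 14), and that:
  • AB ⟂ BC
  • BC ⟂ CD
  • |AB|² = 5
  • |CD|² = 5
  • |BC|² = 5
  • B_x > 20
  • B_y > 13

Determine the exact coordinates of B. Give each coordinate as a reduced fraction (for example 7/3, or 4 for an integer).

B = (21, 15)

1. B_x = 21  [[BC ⟂ CD ⇒ 1x+2y-51=0] ∩ [|B−(20, 13)|²=5]]
2. B_y = 15  [[BC ⟂ CD ⇒ 1x+2y-51=0] ∩ [|B−(20, 13)|²=5]]
   so B = (21, 15)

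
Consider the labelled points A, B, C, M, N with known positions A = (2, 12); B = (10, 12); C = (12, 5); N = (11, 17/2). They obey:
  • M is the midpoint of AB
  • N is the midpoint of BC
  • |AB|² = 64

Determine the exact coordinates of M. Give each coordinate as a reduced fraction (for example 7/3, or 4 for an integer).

1. M_x = 6  [2·M = A+B = (2, 12)+(10, 12)]
2. M_y = 12  [2·M = A+B = (2, 12)+(10, 12)]
   so M = (6, 12)

M = (6, 12)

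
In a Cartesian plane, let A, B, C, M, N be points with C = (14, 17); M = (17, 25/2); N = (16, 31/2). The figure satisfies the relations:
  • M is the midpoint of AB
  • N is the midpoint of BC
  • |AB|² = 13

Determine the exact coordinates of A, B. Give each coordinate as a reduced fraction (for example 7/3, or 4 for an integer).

A = (16, 11)
B = (18, 14)

1. B_x = 18  [B = 2·N−C = 2·(16, 31/2)−(14, 17)]
2. B_y = 14  [B = 2·N−C = 2·(16, 31/2)−(14, 17)]
   so B = (18, 14)
3. A_x = 16  [A = 2·M−B = 2·(17, 25/2)−(18, 14)]
4. A_y = 11  [A = 2·M−B = 2·(17, 25/2)−(18, 14)]
   so A = (16, 11)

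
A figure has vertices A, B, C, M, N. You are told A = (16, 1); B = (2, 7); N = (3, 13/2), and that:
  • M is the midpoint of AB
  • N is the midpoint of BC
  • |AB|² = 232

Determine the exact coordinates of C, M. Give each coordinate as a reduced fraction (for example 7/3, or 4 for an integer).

C = (4, 6)
M = (9, 4)

1. M_x = 9  [2·M = A+B = (16, 1)+(2, 7)]
2. M_y = 4  [2·M = A+B = (16, 1)+(2, 7)]
   so M = (9, 4)
3. C_x = 4  [C = 2·N−B = 2·(3, 13/2)−(2, 7)]
4. C_y = 6  [C = 2·N−B = 2·(3, 13/2)−(2, 7)]
   so C = (4, 6)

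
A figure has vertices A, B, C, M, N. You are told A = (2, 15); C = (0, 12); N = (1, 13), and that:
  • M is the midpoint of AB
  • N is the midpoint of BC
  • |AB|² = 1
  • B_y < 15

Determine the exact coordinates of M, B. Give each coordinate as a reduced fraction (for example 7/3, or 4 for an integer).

1. B_x = 2  [B = 2·N−C = 2·(1, 13)−(0, 12)]
2. B_y = 14  [B = 2·N−C = 2·(1, 13)−(0, 12)]
   so B = (2, 14)
3. M_x = 2  [2·M = A+B = (2, 15)+(2, 14)]
4. M_y = 29/2  [2·M = A+B = (2, 15)+(2, 14)]
   so M = (2, 29/2)

M = (2, 29/2)
B = (2, 14)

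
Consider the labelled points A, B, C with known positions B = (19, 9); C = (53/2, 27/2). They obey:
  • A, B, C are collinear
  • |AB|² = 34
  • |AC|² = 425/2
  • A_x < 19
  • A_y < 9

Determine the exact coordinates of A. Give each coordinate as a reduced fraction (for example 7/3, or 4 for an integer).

1. A_x = 14  [[A, B, C are collinear ⇒ -9/2x+15/2y+18=0] ∩ [|A−(19, 9)|²=34]]
2. A_y = 6  [[A, B, C are collinear ⇒ -9/2x+15/2y+18=0] ∩ [|A−(19, 9)|²=34]]
   so A = (14, 6)

A = (14, 6)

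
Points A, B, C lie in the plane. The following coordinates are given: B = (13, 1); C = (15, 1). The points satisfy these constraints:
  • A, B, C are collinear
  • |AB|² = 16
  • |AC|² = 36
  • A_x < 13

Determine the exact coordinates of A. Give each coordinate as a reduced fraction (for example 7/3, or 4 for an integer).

A = (9, 1)

1. A_x = 9  [[A, B, C are collinear ⇒ 2y-2=0] ∩ [|A−(13, 1)|²=16]]
2. A_y = 1  [[A, B, C are collinear ⇒ 2y-2=0] ∩ [|A−(13, 1)|²=16]]
   so A = (9, 1)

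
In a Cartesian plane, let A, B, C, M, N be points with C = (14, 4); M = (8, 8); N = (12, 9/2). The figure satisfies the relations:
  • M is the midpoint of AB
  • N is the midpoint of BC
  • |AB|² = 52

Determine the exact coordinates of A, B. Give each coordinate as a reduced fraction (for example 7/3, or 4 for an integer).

1. B_x = 10  [B = 2·N−C = 2·(12, 9/2)−(14, 4)]
2. B_y = 5  [B = 2·N−C = 2·(12, 9/2)−(14, 4)]
   so B = (10, 5)
3. A_x = 6  [A = 2·M−B = 2·(8, 8)−(10, 5)]
4. A_y = 11  [A = 2·M−B = 2·(8, 8)−(10, 5)]
   so A = (6, 11)

A = (6, 11)
B = (10, 5)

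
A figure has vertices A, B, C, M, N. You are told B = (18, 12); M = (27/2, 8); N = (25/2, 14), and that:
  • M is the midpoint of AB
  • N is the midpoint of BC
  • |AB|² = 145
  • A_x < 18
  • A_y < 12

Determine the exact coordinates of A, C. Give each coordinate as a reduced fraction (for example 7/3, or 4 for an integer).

1. A_x = 9  [A = 2·M−B = 2·(27/2, 8)−(18, 12)]
2. A_y = 4  [A = 2·M−B = 2·(27/2, 8)−(18, 12)]
   so A = (9, 4)
3. C_x = 7  [C = 2·N−B = 2·(25/2, 14)−(18, 12)]
4. C_y = 16  [C = 2·N−B = 2·(25/2, 14)−(18, 12)]
   so C = (7, 16)

A = (9, 4)
C = (7, 16)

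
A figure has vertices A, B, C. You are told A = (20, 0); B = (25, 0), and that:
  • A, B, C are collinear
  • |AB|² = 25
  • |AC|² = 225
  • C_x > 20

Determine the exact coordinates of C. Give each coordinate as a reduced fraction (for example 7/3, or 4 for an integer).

1. C_x = 35  [[A, B, C are collinear ⇒ 5y=0] ∩ [|C−(20, 0)|²=225]]
2. C_y = 0  [[A, B, C are collinear ⇒ 5y=0] ∩ [|C−(20, 0)|²=225]]
   so C = (35, 0)

C = (35, 0)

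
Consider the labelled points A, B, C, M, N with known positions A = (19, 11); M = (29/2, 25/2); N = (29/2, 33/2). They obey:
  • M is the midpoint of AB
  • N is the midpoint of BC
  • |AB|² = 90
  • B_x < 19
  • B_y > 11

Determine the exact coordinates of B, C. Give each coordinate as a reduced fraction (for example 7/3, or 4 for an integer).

B = (10, 14)
C = (19, 19)

1. B_x = 10  [B = 2·M−A = 2·(29/2, 25/2)−(19, 11)]
2. B_y = 14  [B = 2·M−A = 2·(29/2, 25/2)−(19, 11)]
   so B = (10, 14)
3. C_x = 19  [C = 2·N−B = 2·(29/2, 33/2)−(10, 14)]
4. C_y = 19  [C = 2·N−B = 2·(29/2, 33/2)−(10, 14)]
   so C = (19, 19)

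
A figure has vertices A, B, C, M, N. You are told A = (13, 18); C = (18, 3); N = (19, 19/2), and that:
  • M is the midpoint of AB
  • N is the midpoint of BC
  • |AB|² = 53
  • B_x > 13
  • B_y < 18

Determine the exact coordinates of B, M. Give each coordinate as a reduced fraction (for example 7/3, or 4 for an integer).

B = (20, 16)
M = (33/2, 17)

1. B_x = 20  [B = 2·N−C = 2·(19, 19/2)−(18, 3)]
2. B_y = 16  [B = 2·N−C = 2·(19, 19/2)−(18, 3)]
   so B = (20, 16)
3. M_x = 33/2  [2·M = A+B = (13, 18)+(20, 16)]
4. M_y = 17  [2·M = A+B = (13, 18)+(20, 16)]
   so M = (33/2, 17)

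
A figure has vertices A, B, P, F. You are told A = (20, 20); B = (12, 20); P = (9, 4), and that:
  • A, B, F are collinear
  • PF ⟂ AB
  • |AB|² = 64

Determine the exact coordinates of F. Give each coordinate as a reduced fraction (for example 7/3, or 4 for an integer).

1. F_x = 9  [[A, B, F are collinear ⇒ -8y+160=0] ∩ [PF ⟂ AB ⇒ -8x+72=0]]
2. F_y = 20  [[A, B, F are collinear ⇒ -8y+160=0] ∩ [PF ⟂ AB ⇒ -8x+72=0]]
   so F = (9, 20)

F = (9, 20)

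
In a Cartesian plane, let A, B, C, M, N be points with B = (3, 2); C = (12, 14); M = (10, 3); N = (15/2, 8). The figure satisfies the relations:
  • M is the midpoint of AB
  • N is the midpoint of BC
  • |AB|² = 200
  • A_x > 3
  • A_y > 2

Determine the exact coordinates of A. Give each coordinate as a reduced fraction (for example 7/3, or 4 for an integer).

1. A_x = 17  [A = 2·M−B = 2·(10, 3)−(3, 2)]
2. A_y = 4  [A = 2·M−B = 2·(10, 3)−(3, 2)]
   so A = (17, 4)

A = (17, 4)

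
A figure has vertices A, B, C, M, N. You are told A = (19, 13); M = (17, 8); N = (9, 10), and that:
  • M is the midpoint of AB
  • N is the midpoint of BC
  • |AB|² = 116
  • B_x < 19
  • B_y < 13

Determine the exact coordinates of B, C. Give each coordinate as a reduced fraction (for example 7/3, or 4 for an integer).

B = (15, 3)
C = (3, 17)

1. B_x = 15  [B = 2·M−A = 2·(17, 8)−(19, 13)]
2. B_y = 3  [B = 2·M−A = 2·(17, 8)−(19, 13)]
   so B = (15, 3)
3. C_x = 3  [C = 2·N−B = 2·(9, 10)−(15, 3)]
4. C_y = 17  [C = 2·N−B = 2·(9, 10)−(15, 3)]
   so C = (3, 17)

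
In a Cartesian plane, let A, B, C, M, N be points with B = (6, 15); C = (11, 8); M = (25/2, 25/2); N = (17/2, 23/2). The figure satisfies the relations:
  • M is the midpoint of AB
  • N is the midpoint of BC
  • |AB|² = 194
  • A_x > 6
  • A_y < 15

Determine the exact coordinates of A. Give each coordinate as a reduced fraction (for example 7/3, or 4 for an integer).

1. A_x = 19  [A = 2·M−B = 2·(25/2, 25/2)−(6, 15)]
2. A_y = 10  [A = 2·M−B = 2·(25/2, 25/2)−(6, 15)]
   so A = (19, 10)

A = (19, 10)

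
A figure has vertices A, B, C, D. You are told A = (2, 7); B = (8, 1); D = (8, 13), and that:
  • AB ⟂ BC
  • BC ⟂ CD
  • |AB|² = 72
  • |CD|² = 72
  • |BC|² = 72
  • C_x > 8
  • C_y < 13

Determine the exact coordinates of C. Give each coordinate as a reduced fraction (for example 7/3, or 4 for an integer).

C = (14, 7)

1. C_x = 14  [[AB ⟂ BC ⇒ 6x-6y-42=0] ∩ [|C−(8, 13)|²=72]]
2. C_y = 7  [[AB ⟂ BC ⇒ 6x-6y-42=0] ∩ [|C−(8, 13)|²=72]]
   so C = (14, 7)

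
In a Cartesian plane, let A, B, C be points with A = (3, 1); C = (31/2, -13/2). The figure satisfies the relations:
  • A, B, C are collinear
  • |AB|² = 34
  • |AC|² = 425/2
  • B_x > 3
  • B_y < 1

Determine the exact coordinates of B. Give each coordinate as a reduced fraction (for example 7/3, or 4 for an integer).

B = (8, -2)

1. B_x = 8  [[A, B, C are collinear ⇒ -15/2x-25/2y+35=0] ∩ [|B−(3, 1)|²=34]]
2. B_y = -2  [[A, B, C are collinear ⇒ -15/2x-25/2y+35=0] ∩ [|B−(3, 1)|²=34]]
   so B = (8, -2)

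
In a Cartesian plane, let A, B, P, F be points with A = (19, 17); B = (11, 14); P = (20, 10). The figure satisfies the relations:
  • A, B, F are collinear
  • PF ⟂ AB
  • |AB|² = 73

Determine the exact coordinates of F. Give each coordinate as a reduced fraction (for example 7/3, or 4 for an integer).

F = (1283/73, 1202/73)

1. F_x = 1283/73  [[A, B, F are collinear ⇒ 3x-8y+79=0] ∩ [PF ⟂ AB ⇒ -8x-3y+190=0]]
2. F_y = 1202/73  [[A, B, F are collinear ⇒ 3x-8y+79=0] ∩ [PF ⟂ AB ⇒ -8x-3y+190=0]]
   so F = (1283/73, 1202/73)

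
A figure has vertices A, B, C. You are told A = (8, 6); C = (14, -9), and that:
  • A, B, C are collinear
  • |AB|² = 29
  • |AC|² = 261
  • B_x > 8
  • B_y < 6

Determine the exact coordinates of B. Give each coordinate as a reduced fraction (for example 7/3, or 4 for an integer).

B = (10, 1)

1. B_x = 10  [[A, B, C are collinear ⇒ -15x-6y+156=0] ∩ [|B−(8, 6)|²=29]]
2. B_y = 1  [[A, B, C are collinear ⇒ -15x-6y+156=0] ∩ [|B−(8, 6)|²=29]]
   so B = (10, 1)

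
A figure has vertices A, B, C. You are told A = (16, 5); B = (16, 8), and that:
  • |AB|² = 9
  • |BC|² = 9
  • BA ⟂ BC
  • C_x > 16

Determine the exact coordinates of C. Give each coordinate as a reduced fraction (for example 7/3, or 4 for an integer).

1. C_x = 19  [[BA ⟂ BC ⇒ -3y+24=0] ∩ [|C−(16, 8)|²=9]]
2. C_y = 8  [[BA ⟂ BC ⇒ -3y+24=0] ∩ [|C−(16, 8)|²=9]]
   so C = (19, 8)

C = (19, 8)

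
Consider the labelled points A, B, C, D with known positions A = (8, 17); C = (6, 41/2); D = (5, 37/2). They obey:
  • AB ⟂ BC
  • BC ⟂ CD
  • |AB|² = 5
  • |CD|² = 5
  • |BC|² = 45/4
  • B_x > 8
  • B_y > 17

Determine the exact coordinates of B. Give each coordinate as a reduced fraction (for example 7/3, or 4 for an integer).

B = (9, 19)

1. B_x = 9  [[BC ⟂ CD ⇒ 1x+2y-47=0] ∩ [|B−(8, 17)|²=5]]
2. B_y = 19  [[BC ⟂ CD ⇒ 1x+2y-47=0] ∩ [|B−(8, 17)|²=5]]
   so B = (9, 19)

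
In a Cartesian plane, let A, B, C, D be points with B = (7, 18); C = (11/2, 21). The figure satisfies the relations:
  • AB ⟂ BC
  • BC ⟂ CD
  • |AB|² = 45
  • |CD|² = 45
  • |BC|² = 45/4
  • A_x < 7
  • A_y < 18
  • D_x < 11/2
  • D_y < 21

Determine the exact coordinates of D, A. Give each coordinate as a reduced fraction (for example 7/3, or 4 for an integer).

1. D_x = -1/2  [[BC ⟂ CD ⇒ -3/2x+3y-219/4=0] ∩ [|D−(11/2, 21)|²=45]]
2. D_y = 18  [[BC ⟂ CD ⇒ -3/2x+3y-219/4=0] ∩ [|D−(11/2, 21)|²=45]]
   so D = (-1/2, 18)
3. A_x = 1  [[AB ⟂ BC ⇒ 3/2x-3y+87/2=0] ∩ [|A−(7, 18)|²=45]]
4. A_y = 15  [[AB ⟂ BC ⇒ 3/2x-3y+87/2=0] ∩ [|A−(7, 18)|²=45]]
   so A = (1, 15)

D = (-1/2, 18)
A = (1, 15)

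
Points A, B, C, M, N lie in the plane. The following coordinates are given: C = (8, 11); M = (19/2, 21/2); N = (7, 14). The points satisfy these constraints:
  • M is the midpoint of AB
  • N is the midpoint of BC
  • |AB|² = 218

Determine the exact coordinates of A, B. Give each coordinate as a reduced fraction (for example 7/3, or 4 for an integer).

1. B_x = 6  [B = 2·N−C = 2·(7, 14)−(8, 11)]
2. B_y = 17  [B = 2·N−C = 2·(7, 14)−(8, 11)]
   so B = (6, 17)
3. A_x = 13  [A = 2·M−B = 2·(19/2, 21/2)−(6, 17)]
4. A_y = 4  [A = 2·M−B = 2·(19/2, 21/2)−(6, 17)]
   so A = (13, 4)

A = (13, 4)
B = (6, 17)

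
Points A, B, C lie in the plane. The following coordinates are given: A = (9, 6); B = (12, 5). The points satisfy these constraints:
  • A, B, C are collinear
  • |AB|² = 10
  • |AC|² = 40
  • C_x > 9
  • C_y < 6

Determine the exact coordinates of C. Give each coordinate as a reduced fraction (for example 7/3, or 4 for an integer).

1. C_x = 15  [[A, B, C are collinear ⇒ 1x+3y-27=0] ∩ [|C−(9, 6)|²=40]]
2. C_y = 4  [[A, B, C are collinear ⇒ 1x+3y-27=0] ∩ [|C−(9, 6)|²=40]]
   so C = (15, 4)

C = (15, 4)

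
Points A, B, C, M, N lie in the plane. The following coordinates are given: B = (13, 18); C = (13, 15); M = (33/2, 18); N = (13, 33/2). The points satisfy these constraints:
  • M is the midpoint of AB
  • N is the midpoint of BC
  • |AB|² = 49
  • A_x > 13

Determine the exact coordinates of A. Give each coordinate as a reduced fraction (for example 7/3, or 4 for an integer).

A = (20, 18)

1. A_x = 20  [A = 2·M−B = 2·(33/2, 18)−(13, 18)]
2. A_y = 18  [A = 2·M−B = 2·(33/2, 18)−(13, 18)]
   so A = (20, 18)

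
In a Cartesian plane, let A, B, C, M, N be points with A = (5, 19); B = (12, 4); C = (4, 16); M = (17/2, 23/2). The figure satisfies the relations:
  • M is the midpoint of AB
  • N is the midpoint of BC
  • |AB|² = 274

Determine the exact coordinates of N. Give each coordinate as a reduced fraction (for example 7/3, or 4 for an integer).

1. N_x = 8  [2·N = B+C = (12, 4)+(4, 16)]
2. N_y = 10  [2·N = B+C = (12, 4)+(4, 16)]
   so N = (8, 10)

N = (8, 10)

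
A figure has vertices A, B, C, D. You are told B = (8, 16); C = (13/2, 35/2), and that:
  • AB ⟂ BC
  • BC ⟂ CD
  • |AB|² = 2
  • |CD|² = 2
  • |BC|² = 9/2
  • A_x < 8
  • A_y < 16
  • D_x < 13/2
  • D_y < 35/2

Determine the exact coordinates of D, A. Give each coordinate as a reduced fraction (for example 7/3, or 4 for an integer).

D = (11/2, 33/2)
A = (7, 15)

1. D_x = 11/2  [[BC ⟂ CD ⇒ -3/2x+3/2y-33/2=0] ∩ [|D−(13/2, 35/2)|²=2]]
2. D_y = 33/2  [[BC ⟂ CD ⇒ -3/2x+3/2y-33/2=0] ∩ [|D−(13/2, 35/2)|²=2]]
   so D = (11/2, 33/2)
3. A_x = 7  [[AB ⟂ BC ⇒ 3/2x-3/2y+12=0] ∩ [|A−(8, 16)|²=2]]
4. A_y = 15  [[AB ⟂ BC ⇒ 3/2x-3/2y+12=0] ∩ [|A−(8, 16)|²=2]]
   so A = (7, 15)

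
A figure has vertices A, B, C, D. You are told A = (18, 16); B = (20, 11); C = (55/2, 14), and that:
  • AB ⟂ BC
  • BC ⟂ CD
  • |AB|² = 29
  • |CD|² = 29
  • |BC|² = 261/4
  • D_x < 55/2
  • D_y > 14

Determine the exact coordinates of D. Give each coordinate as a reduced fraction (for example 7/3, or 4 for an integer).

D = (51/2, 19)

1. D_x = 51/2  [[BC ⟂ CD ⇒ 15/2x+3y-993/4=0] ∩ [|D−(55/2, 14)|²=29]]
2. D_y = 19  [[BC ⟂ CD ⇒ 15/2x+3y-993/4=0] ∩ [|D−(55/2, 14)|²=29]]
   so D = (51/2, 19)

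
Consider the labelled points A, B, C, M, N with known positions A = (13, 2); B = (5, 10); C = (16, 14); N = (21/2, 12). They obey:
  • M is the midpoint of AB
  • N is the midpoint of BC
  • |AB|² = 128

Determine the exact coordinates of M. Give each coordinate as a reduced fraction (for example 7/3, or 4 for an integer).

1. M_x = 9  [2·M = A+B = (13, 2)+(5, 10)]
2. M_y = 6  [2·M = A+B = (13, 2)+(5, 10)]
   so M = (9, 6)

M = (9, 6)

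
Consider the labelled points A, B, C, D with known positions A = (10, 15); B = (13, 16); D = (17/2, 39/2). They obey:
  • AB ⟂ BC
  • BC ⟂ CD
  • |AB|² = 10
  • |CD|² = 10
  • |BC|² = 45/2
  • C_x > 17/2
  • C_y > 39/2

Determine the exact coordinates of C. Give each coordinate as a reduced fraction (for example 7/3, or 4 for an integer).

C = (23/2, 41/2)

1. C_x = 23/2  [[AB ⟂ BC ⇒ 3x+1y-55=0] ∩ [|C−(17/2, 39/2)|²=10]]
2. C_y = 41/2  [[AB ⟂ BC ⇒ 3x+1y-55=0] ∩ [|C−(17/2, 39/2)|²=10]]
   so C = (23/2, 41/2)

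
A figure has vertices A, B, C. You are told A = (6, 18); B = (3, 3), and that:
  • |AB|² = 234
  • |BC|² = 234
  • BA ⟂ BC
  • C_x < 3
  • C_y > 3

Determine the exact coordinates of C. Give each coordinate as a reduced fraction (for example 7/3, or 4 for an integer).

1. C_x = -12  [[BA ⟂ BC ⇒ 3x+15y-54=0] ∩ [|C−(3, 3)|²=234]]
2. C_y = 6  [[BA ⟂ BC ⇒ 3x+15y-54=0] ∩ [|C−(3, 3)|²=234]]
   so C = (-12, 6)

C = (-12, 6)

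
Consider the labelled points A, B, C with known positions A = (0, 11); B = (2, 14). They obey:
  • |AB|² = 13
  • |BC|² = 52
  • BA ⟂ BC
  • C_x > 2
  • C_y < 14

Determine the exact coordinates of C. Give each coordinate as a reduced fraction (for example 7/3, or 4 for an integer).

C = (8, 10)

1. C_x = 8  [[BA ⟂ BC ⇒ -2x-3y+46=0] ∩ [|C−(2, 14)|²=52]]
2. C_y = 10  [[BA ⟂ BC ⇒ -2x-3y+46=0] ∩ [|C−(2, 14)|²=52]]
   so C = (8, 10)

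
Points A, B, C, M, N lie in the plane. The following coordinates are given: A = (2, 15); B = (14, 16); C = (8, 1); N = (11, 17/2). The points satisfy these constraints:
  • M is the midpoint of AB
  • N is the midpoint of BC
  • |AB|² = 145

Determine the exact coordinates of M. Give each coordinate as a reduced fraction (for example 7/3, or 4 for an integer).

M = (8, 31/2)

1. M_x = 8  [2·M = A+B = (2, 15)+(14, 16)]
2. M_y = 31/2  [2·M = A+B = (2, 15)+(14, 16)]
   so M = (8, 31/2)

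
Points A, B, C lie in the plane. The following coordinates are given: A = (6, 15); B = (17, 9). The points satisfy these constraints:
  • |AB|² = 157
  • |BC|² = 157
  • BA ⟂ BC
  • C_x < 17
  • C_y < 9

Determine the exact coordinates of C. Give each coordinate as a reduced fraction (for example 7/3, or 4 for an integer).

C = (11, -2)

1. C_x = 11  [[BA ⟂ BC ⇒ -11x+6y+133=0] ∩ [|C−(17, 9)|²=157]]
2. C_y = -2  [[BA ⟂ BC ⇒ -11x+6y+133=0] ∩ [|C−(17, 9)|²=157]]
   so C = (11, -2)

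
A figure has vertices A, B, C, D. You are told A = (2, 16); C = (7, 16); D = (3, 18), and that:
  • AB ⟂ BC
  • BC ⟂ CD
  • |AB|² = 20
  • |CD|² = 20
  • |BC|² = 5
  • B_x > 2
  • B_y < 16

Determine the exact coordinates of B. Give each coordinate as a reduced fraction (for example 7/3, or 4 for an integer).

1. B_x = 6  [[BC ⟂ CD ⇒ 4x-2y+4=0] ∩ [|B−(2, 16)|²=20]]
2. B_y = 14  [[BC ⟂ CD ⇒ 4x-2y+4=0] ∩ [|B−(2, 16)|²=20]]
   so B = (6, 14)

B = (6, 14)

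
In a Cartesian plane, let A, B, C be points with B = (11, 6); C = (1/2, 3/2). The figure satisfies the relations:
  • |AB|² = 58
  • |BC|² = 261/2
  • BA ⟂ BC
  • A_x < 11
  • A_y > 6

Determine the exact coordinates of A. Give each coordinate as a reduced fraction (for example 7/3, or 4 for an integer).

1. A_x = 8  [[BA ⟂ BC ⇒ -21/2x-9/2y+285/2=0] ∩ [|A−(11, 6)|²=58]]
2. A_y = 13  [[BA ⟂ BC ⇒ -21/2x-9/2y+285/2=0] ∩ [|A−(11, 6)|²=58]]
   so A = (8, 13)

A = (8, 13)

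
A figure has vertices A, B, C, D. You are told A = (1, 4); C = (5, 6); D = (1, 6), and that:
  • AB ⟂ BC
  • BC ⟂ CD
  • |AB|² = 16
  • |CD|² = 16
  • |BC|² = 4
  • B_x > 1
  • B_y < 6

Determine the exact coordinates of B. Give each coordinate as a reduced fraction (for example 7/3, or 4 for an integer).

B = (5, 4)

1. B_x = 5  [[BC ⟂ CD ⇒ 4x-20=0] ∩ [|B−(1, 4)|²=16]]
2. B_y = 4  [[BC ⟂ CD ⇒ 4x-20=0] ∩ [|B−(1, 4)|²=16]]
   so B = (5, 4)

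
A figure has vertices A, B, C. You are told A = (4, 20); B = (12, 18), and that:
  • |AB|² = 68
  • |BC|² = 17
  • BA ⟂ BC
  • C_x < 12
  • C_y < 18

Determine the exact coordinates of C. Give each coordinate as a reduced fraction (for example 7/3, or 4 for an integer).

1. C_x = 11  [[BA ⟂ BC ⇒ -8x+2y+60=0] ∩ [|C−(12, 18)|²=17]]
2. C_y = 14  [[BA ⟂ BC ⇒ -8x+2y+60=0] ∩ [|C−(12, 18)|²=17]]
   so C = (11, 14)

C = (11, 14)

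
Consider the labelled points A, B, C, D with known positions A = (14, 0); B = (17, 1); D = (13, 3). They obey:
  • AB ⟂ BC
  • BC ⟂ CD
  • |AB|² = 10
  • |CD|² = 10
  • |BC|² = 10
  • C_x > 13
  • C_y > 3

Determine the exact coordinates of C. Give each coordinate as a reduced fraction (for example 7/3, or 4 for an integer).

1. C_x = 16  [[AB ⟂ BC ⇒ 3x+1y-52=0] ∩ [|C−(13, 3)|²=10]]
2. C_y = 4  [[AB ⟂ BC ⇒ 3x+1y-52=0] ∩ [|C−(13, 3)|²=10]]
   so C = (16, 4)

C = (16, 4)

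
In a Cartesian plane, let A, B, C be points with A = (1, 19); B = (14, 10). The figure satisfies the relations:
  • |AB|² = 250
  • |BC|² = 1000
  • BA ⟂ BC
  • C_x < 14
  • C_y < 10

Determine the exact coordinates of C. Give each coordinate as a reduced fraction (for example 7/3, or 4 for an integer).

1. C_x = -4  [[BA ⟂ BC ⇒ -13x+9y+92=0] ∩ [|C−(14, 10)|²=1000]]
2. C_y = -16  [[BA ⟂ BC ⇒ -13x+9y+92=0] ∩ [|C−(14, 10)|²=1000]]
   so C = (-4, -16)

C = (-4, -16)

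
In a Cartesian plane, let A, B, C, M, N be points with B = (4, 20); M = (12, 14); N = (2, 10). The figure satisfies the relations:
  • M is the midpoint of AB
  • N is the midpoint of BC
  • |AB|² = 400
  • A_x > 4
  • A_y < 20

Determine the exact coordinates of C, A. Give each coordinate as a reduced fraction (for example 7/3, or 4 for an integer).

1. A_x = 20  [A = 2·M−B = 2·(12, 14)−(4, 20)]
2. A_y = 8  [A = 2·M−B = 2·(12, 14)−(4, 20)]
   so A = (20, 8)
3. C_x = 0  [C = 2·N−B = 2·(2, 10)−(4, 20)]
4. C_y = 0  [C = 2·N−B = 2·(2, 10)−(4, 20)]
   so C = (0, 0)

C = (0, 0)
A = (20, 8)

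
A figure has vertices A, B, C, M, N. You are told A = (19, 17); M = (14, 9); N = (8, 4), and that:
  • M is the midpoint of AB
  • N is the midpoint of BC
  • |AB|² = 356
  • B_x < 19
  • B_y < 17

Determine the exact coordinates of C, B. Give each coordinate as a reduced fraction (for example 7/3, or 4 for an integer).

1. B_x = 9  [B = 2·M−A = 2·(14, 9)−(19, 17)]
2. B_y = 1  [B = 2·M−A = 2·(14, 9)−(19, 17)]
   so B = (9, 1)
3. C_x = 7  [C = 2·N−B = 2·(8, 4)−(9, 1)]
4. C_y = 7  [C = 2·N−B = 2·(8, 4)−(9, 1)]
   so C = (7, 7)

C = (7, 7)
B = (9, 1)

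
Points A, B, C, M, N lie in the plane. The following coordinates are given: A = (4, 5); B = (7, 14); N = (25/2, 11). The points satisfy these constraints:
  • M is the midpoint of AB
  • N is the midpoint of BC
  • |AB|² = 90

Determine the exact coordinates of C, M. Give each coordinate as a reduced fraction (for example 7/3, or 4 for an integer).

1. M_x = 11/2  [2·M = A+B = (4, 5)+(7, 14)]
2. M_y = 19/2  [2·M = A+B = (4, 5)+(7, 14)]
   so M = (11/2, 19/2)
3. C_x = 18  [C = 2·N−B = 2·(25/2, 11)−(7, 14)]
4. C_y = 8  [C = 2·N−B = 2·(25/2, 11)−(7, 14)]
   so C = (18, 8)

C = (18, 8)
M = (11/2, 19/2)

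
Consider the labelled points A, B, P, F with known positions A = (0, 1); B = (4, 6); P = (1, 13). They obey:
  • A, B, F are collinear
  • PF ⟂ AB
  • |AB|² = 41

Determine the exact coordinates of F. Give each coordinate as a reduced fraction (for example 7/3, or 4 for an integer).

1. F_x = 256/41  [[A, B, F are collinear ⇒ -5x+4y-4=0] ∩ [PF ⟂ AB ⇒ 4x+5y-69=0]]
2. F_y = 361/41  [[A, B, F are collinear ⇒ -5x+4y-4=0] ∩ [PF ⟂ AB ⇒ 4x+5y-69=0]]
   so F = (256/41, 361/41)

F = (256/41, 361/41)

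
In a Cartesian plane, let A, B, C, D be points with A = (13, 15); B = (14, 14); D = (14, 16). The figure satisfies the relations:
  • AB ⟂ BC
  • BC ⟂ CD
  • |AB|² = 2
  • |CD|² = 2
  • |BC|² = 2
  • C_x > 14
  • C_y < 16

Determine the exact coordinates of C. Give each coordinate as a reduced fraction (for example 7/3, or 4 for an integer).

1. C_x = 15  [[AB ⟂ BC ⇒ 1x-1y=0] ∩ [|C−(14, 16)|²=2]]
2. C_y = 15  [[AB ⟂ BC ⇒ 1x-1y=0] ∩ [|C−(14, 16)|²=2]]
   so C = (15, 15)

C = (15, 15)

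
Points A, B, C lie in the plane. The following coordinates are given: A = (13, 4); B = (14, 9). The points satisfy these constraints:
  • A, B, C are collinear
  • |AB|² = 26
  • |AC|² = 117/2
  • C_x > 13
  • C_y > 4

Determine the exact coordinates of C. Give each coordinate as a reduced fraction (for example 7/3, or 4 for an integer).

1. C_x = 29/2  [[A, B, C are collinear ⇒ -5x+1y+61=0] ∩ [|C−(13, 4)|²=117/2]]
2. C_y = 23/2  [[A, B, C are collinear ⇒ -5x+1y+61=0] ∩ [|C−(13, 4)|²=117/2]]
   so C = (29/2, 23/2)

C = (29/2, 23/2)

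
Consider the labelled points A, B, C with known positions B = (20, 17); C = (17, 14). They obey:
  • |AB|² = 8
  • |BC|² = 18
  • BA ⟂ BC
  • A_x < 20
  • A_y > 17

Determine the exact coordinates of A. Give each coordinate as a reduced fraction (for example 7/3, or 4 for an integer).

A = (18, 19)

1. A_x = 18  [[BA ⟂ BC ⇒ -3x-3y+111=0] ∩ [|A−(20, 17)|²=8]]
2. A_y = 19  [[BA ⟂ BC ⇒ -3x-3y+111=0] ∩ [|A−(20, 17)|²=8]]
   so A = (18, 19)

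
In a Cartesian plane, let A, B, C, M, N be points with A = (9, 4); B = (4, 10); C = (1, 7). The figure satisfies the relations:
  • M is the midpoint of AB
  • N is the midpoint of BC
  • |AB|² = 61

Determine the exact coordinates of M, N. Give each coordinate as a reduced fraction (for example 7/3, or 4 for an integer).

1. M_x = 13/2  [2·M = A+B = (9, 4)+(4, 10)]
2. M_y = 7  [2·M = A+B = (9, 4)+(4, 10)]
   so M = (13/2, 7)
3. N_x = 5/2  [2·N = B+C = (4, 10)+(1, 7)]
4. N_y = 17/2  [2·N = B+C = (4, 10)+(1, 7)]
   so N = (5/2, 17/2)

M = (13/2, 7)
N = (5/2, 17/2)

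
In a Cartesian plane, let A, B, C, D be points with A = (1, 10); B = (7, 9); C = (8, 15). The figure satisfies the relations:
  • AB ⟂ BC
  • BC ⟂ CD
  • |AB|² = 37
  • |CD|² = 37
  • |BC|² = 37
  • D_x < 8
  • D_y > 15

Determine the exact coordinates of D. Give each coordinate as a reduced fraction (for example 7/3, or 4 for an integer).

D = (2, 16)

1. D_x = 2  [[BC ⟂ CD ⇒ 1x+6y-98=0] ∩ [|D−(8, 15)|²=37]]
2. D_y = 16  [[BC ⟂ CD ⇒ 1x+6y-98=0] ∩ [|D−(8, 15)|²=37]]
   so D = (2, 16)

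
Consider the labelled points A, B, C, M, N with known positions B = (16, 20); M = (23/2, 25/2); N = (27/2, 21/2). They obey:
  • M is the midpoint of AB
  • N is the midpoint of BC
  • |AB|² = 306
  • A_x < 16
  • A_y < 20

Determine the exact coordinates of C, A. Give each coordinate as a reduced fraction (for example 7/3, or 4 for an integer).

C = (11, 1)
A = (7, 5)

1. A_x = 7  [A = 2·M−B = 2·(23/2, 25/2)−(16, 20)]
2. A_y = 5  [A = 2·M−B = 2·(23/2, 25/2)−(16, 20)]
   so A = (7, 5)
3. C_x = 11  [C = 2·N−B = 2·(27/2, 21/2)−(16, 20)]
4. C_y = 1  [C = 2·N−B = 2·(27/2, 21/2)−(16, 20)]
   so C = (11, 1)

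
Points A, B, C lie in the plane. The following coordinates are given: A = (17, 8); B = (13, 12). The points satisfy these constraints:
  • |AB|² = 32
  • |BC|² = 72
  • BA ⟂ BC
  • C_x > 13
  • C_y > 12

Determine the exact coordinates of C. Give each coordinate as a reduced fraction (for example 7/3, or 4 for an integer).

C = (19, 18)

1. C_x = 19  [[BA ⟂ BC ⇒ 4x-4y-4=0] ∩ [|C−(13, 12)|²=72]]
2. C_y = 18  [[BA ⟂ BC ⇒ 4x-4y-4=0] ∩ [|C−(13, 12)|²=72]]
   so C = (19, 18)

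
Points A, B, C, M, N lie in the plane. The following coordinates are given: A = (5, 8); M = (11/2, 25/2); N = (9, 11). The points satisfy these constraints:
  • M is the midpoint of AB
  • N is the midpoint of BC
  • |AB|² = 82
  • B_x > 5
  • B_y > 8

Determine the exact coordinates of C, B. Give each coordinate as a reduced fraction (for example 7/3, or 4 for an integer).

C = (12, 5)
B = (6, 17)

1. B_x = 6  [B = 2·M−A = 2·(11/2, 25/2)−(5, 8)]
2. B_y = 17  [B = 2·M−A = 2·(11/2, 25/2)−(5, 8)]
   so B = (6, 17)
3. C_x = 12  [C = 2·N−B = 2·(9, 11)−(6, 17)]
4. C_y = 5  [C = 2·N−B = 2·(9, 11)−(6, 17)]
   so C = (12, 5)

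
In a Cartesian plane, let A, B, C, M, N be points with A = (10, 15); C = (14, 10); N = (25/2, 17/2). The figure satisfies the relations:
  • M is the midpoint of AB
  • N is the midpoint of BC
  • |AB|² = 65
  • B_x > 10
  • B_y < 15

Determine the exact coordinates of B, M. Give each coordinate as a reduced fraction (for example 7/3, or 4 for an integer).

1. B_x = 11  [B = 2·N−C = 2·(25/2, 17/2)−(14, 10)]
2. B_y = 7  [B = 2·N−C = 2·(25/2, 17/2)−(14, 10)]
   so B = (11, 7)
3. M_x = 21/2  [2·M = A+B = (10, 15)+(11, 7)]
4. M_y = 11  [2·M = A+B = (10, 15)+(11, 7)]
   so M = (21/2, 11)

B = (11, 7)
M = (21/2, 11)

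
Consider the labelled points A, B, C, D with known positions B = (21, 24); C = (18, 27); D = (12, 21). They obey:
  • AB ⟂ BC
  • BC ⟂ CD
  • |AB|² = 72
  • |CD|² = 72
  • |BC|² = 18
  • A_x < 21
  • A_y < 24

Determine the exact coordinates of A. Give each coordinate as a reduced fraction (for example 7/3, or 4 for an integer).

1. A_x = 15  [[AB ⟂ BC ⇒ 3x-3y+9=0] ∩ [|A−(21, 24)|²=72]]
2. A_y = 18  [[AB ⟂ BC ⇒ 3x-3y+9=0] ∩ [|A−(21, 24)|²=72]]
   so A = (15, 18)

A = (15, 18)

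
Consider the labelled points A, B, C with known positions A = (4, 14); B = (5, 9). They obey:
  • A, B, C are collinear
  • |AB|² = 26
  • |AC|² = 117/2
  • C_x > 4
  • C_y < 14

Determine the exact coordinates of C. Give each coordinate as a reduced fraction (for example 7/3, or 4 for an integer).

C = (11/2, 13/2)

1. C_x = 11/2  [[A, B, C are collinear ⇒ 5x+1y-34=0] ∩ [|C−(4, 14)|²=117/2]]
2. C_y = 13/2  [[A, B, C are collinear ⇒ 5x+1y-34=0] ∩ [|C−(4, 14)|²=117/2]]
   so C = (11/2, 13/2)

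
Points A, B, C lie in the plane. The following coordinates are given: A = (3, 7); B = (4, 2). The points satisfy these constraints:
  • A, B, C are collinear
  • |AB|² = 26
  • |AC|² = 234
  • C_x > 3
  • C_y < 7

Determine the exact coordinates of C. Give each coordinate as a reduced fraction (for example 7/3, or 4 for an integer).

1. C_x = 6  [[A, B, C are collinear ⇒ 5x+1y-22=0] ∩ [|C−(3, 7)|²=234]]
2. C_y = -8  [[A, B, C are collinear ⇒ 5x+1y-22=0] ∩ [|C−(3, 7)|²=234]]
   so C = (6, -8)

C = (6, -8)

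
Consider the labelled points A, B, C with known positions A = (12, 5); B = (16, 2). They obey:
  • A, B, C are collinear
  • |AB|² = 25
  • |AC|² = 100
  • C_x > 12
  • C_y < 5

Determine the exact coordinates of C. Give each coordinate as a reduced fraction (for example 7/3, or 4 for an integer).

1. C_x = 20  [[A, B, C are collinear ⇒ 3x+4y-56=0] ∩ [|C−(12, 5)|²=100]]
2. C_y = -1  [[A, B, C are collinear ⇒ 3x+4y-56=0] ∩ [|C−(12, 5)|²=100]]
   so C = (20, -1)

C = (20, -1)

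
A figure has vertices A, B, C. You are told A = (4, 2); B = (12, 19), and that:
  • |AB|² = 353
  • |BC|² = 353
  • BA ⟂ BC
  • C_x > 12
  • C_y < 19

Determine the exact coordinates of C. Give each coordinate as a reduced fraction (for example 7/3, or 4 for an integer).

1. C_x = 29  [[BA ⟂ BC ⇒ -8x-17y+419=0] ∩ [|C−(12, 19)|²=353]]
2. C_y = 11  [[BA ⟂ BC ⇒ -8x-17y+419=0] ∩ [|C−(12, 19)|²=353]]
   so C = (29, 11)

C = (29, 11)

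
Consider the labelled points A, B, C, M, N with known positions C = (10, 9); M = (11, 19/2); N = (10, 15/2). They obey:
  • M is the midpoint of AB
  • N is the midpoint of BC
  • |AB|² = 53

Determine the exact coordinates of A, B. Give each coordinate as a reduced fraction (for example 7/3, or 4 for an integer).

1. B_x = 10  [B = 2·N−C = 2·(10, 15/2)−(10, 9)]
2. B_y = 6  [B = 2·N−C = 2·(10, 15/2)−(10, 9)]
   so B = (10, 6)
3. A_x = 12  [A = 2·M−B = 2·(11, 19/2)−(10, 6)]
4. A_y = 13  [A = 2·M−B = 2·(11, 19/2)−(10, 6)]
   so A = (12, 13)

A = (12, 13)
B = (10, 6)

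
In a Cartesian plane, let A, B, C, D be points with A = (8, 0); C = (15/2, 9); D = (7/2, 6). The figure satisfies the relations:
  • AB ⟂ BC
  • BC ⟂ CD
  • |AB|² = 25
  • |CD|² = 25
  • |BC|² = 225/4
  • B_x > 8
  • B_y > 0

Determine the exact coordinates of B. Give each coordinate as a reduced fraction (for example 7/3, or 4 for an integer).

1. B_x = 12  [[BC ⟂ CD ⇒ 4x+3y-57=0] ∩ [|B−(8, 0)|²=25]]
2. B_y = 3  [[BC ⟂ CD ⇒ 4x+3y-57=0] ∩ [|B−(8, 0)|²=25]]
   so B = (12, 3)

B = (12, 3)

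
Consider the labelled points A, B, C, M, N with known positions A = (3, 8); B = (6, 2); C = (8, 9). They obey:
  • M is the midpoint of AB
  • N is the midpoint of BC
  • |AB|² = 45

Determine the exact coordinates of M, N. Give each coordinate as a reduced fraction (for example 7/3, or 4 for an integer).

M = (9/2, 5)
N = (7, 11/2)

1. M_x = 9/2  [2·M = A+B = (3, 8)+(6, 2)]
2. M_y = 5  [2·M = A+B = (3, 8)+(6, 2)]
   so M = (9/2, 5)
3. N_x = 7  [2·N = B+C = (6, 2)+(8, 9)]
4. N_y = 11/2  [2·N = B+C = (6, 2)+(8, 9)]
   so N = (7, 11/2)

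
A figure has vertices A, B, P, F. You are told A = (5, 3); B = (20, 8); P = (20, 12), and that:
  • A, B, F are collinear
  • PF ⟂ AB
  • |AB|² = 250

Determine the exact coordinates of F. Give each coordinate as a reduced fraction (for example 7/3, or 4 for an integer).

F = (106/5, 42/5)

1. F_x = 106/5  [[A, B, F are collinear ⇒ -5x+15y-20=0] ∩ [PF ⟂ AB ⇒ 15x+5y-360=0]]
2. F_y = 42/5  [[A, B, F are collinear ⇒ -5x+15y-20=0] ∩ [PF ⟂ AB ⇒ 15x+5y-360=0]]
   so F = (106/5, 42/5)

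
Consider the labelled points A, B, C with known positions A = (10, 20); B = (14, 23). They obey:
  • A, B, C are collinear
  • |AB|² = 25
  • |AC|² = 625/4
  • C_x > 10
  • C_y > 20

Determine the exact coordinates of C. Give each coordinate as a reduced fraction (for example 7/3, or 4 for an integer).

C = (20, 55/2)

1. C_x = 20  [[A, B, C are collinear ⇒ -3x+4y-50=0] ∩ [|C−(10, 20)|²=625/4]]
2. C_y = 55/2  [[A, B, C are collinear ⇒ -3x+4y-50=0] ∩ [|C−(10, 20)|²=625/4]]
   so C = (20, 55/2)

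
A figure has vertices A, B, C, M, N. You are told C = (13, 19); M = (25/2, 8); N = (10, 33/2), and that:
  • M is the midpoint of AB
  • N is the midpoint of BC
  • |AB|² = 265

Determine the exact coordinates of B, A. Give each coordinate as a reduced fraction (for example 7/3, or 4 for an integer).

B = (7, 14)
A = (18, 2)

1. B_x = 7  [B = 2·N−C = 2·(10, 33/2)−(13, 19)]
2. B_y = 14  [B = 2·N−C = 2·(10, 33/2)−(13, 19)]
   so B = (7, 14)
3. A_x = 18  [A = 2·M−B = 2·(25/2, 8)−(7, 14)]
4. A_y = 2  [A = 2·M−B = 2·(25/2, 8)−(7, 14)]
   so A = (18, 2)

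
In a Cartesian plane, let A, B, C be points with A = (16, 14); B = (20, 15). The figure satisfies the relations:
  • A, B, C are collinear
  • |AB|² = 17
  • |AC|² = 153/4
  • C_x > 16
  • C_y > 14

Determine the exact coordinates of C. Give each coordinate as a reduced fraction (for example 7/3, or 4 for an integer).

C = (22, 31/2)

1. C_x = 22  [[A, B, C are collinear ⇒ -1x+4y-40=0] ∩ [|C−(16, 14)|²=153/4]]
2. C_y = 31/2  [[A, B, C are collinear ⇒ -1x+4y-40=0] ∩ [|C−(16, 14)|²=153/4]]
   so C = (22, 31/2)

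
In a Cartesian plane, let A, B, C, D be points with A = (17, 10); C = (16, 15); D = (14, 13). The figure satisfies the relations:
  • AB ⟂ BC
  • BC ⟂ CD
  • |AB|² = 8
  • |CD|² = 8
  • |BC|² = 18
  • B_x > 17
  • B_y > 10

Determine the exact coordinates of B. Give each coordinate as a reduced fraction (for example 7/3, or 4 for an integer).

1. B_x = 19  [[BC ⟂ CD ⇒ 2x+2y-62=0] ∩ [|B−(17, 10)|²=8]]
2. B_y = 12  [[BC ⟂ CD ⇒ 2x+2y-62=0] ∩ [|B−(17, 10)|²=8]]
   so B = (19, 12)

B = (19, 12)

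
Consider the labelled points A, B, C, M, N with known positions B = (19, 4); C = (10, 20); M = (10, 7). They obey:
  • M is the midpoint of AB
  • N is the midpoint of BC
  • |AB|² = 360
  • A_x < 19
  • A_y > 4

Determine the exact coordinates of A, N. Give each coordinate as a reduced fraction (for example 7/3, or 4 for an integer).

A = (1, 10)
N = (29/2, 12)

1. A_x = 1  [A = 2·M−B = 2·(10, 7)−(19, 4)]
2. A_y = 10  [A = 2·M−B = 2·(10, 7)−(19, 4)]
   so A = (1, 10)
3. N_x = 29/2  [2·N = B+C = (19, 4)+(10, 20)]
4. N_y = 12  [2·N = B+C = (19, 4)+(10, 20)]
   so N = (29/2, 12)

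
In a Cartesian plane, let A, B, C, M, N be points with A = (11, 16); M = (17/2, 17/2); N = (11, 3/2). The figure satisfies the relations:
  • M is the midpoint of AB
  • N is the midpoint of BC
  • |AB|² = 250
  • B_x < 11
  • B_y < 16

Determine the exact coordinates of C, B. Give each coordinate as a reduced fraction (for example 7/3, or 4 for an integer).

1. B_x = 6  [B = 2·M−A = 2·(17/2, 17/2)−(11, 16)]
2. B_y = 1  [B = 2·M−A = 2·(17/2, 17/2)−(11, 16)]
   so B = (6, 1)
3. C_x = 16  [C = 2·N−B = 2·(11, 3/2)−(6, 1)]
4. C_y = 2  [C = 2·N−B = 2·(11, 3/2)−(6, 1)]
   so C = (16, 2)

C = (16, 2)
B = (6, 1)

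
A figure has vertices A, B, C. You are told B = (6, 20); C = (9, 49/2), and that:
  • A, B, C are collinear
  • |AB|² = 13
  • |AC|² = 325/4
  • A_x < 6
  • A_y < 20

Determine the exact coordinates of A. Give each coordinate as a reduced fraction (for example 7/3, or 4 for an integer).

A = (4, 17)

1. A_x = 4  [[A, B, C are collinear ⇒ -9/2x+3y-33=0] ∩ [|A−(6, 20)|²=13]]
2. A_y = 17  [[A, B, C are collinear ⇒ -9/2x+3y-33=0] ∩ [|A−(6, 20)|²=13]]
   so A = (4, 17)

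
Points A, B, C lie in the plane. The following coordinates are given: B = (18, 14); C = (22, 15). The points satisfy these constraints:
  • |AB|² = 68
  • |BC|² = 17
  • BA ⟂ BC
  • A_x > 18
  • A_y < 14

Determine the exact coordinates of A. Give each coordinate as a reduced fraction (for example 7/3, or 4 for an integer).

1. A_x = 20  [[BA ⟂ BC ⇒ 4x+1y-86=0] ∩ [|A−(18, 14)|²=68]]
2. A_y = 6  [[BA ⟂ BC ⇒ 4x+1y-86=0] ∩ [|A−(18, 14)|²=68]]
   so A = (20, 6)

A = (20, 6)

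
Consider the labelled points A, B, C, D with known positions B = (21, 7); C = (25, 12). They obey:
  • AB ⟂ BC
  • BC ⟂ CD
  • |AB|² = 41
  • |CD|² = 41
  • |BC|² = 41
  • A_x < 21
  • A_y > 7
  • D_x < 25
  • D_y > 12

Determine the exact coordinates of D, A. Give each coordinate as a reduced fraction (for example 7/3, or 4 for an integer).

1. D_x = 20  [[BC ⟂ CD ⇒ 4x+5y-160=0] ∩ [|D−(25, 12)|²=41]]
2. D_y = 16  [[BC ⟂ CD ⇒ 4x+5y-160=0] ∩ [|D−(25, 12)|²=41]]
   so D = (20, 16)
3. A_x = 16  [[AB ⟂ BC ⇒ -4x-5y+119=0] ∩ [|A−(21, 7)|²=41]]
4. A_y = 11  [[AB ⟂ BC ⇒ -4x-5y+119=0] ∩ [|A−(21, 7)|²=41]]
   so A = (16, 11)

D = (20, 16)
A = (16, 11)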